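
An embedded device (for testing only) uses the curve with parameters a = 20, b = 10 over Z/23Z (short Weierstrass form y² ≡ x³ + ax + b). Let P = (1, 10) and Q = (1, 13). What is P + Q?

The two points share x = 1 and their y-coordinates satisfy 10 + 13 ≡ 0 (mod 23), so they are inverses. Their sum is the point at infinity.

O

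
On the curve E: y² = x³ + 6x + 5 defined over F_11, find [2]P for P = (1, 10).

tangent at (1, 10): λ = (3·1² + 6)/(2·10) ≡ 9/9. 9⁻¹ ≡ 5 (mod 11) since 9·5 = 45 ≡ 1, so λ ≡ 9·5 ≡ 1.
  x = λ² - 1 - 1 = 1 - 2 ≡ 10; y = λ·(1 - 10) - 10 ≡ 3. → (10, 3)

(10, 3)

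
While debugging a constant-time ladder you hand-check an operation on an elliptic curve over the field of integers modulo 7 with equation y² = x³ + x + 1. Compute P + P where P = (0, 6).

(2, 2)

tangent at (0, 6): λ = (3·0² + 1)/(2·6) ≡ 1/5. 5⁻¹ ≡ 3 (mod 7), so λ ≡ 1·3 ≡ 3.
  x = λ² - 0 - 0 = 9 - 0 ≡ 2; y = λ·(0 - 2) - 6 ≡ 2. → (2, 2)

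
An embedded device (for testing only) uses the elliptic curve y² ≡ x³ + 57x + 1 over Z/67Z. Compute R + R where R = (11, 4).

(4, 62)

tangent at (11, 4): λ = (3·11² + 57)/(2·4) ≡ 18/8. 8⁻¹ ≡ 42 (mod 67), so λ ≡ 18·42 ≡ 19.
  x = λ² - 11 - 11 = 361 - 22 ≡ 4; y = λ·(11 - 4) - 4 ≡ 62. → (4, 62)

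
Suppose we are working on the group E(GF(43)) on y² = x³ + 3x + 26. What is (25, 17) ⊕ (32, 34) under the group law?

(27, 15)

(25, 17) + (32, 34). λ = (34 - 17)/(32 - 25) ≡ 17/7 mod 43. 7⁻¹ ≡ 37 (mod 43), so λ ≡ 27.
  x = λ² - 25 - 32 = 729 - 57 ≡ 27; y = λ·(25 - 27) - 17 ≡ 15. → (27, 15)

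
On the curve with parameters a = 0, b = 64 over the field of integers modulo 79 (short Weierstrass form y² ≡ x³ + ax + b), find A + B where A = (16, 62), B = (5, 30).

(41, 52)

(16, 62) + (5, 30). λ = (30 - 62)/(5 - 16) ≡ 47/68 mod 79. 68⁻¹ ≡ 43 (mod 79), so λ ≡ 46.
  x = λ² - 16 - 5 = 2116 - 21 ≡ 41; y = λ·(16 - 41) - 62 ≡ 52. → (41, 52)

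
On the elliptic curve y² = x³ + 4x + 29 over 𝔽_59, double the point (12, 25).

(51, 55)

tangent at (12, 25): λ = (3·12² + 4)/(2·25) ≡ 23/50. 50⁻¹ ≡ 13 (mod 59) since 50·13 = 650 ≡ 1, so λ ≡ 23·13 ≡ 4.
  x = λ² - 12 - 12 = 16 - 24 ≡ 51; y = λ·(12 - 51) - 25 ≡ 55. → (51, 55)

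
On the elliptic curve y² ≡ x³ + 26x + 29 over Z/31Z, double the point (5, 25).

tangent at (5, 25): λ = (3·5² + 26)/(2·25) ≡ 8/19. 19⁻¹ ≡ 18 (mod 31) since 19·18 = 342 ≡ 1, so λ ≡ 8·18 ≡ 20.
  x = λ² - 5 - 5 = 400 - 10 ≡ 18; y = λ·(5 - 18) - 25 ≡ 25. → (18, 25)

(18, 25)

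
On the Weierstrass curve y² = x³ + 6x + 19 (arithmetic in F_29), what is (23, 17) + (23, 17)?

tangent at (23, 17): λ = (3·23² + 6)/(2·17) ≡ 27/5. 5⁻¹ ≡ 6 (mod 29), so λ ≡ 27·6 ≡ 17.
  x = λ² - 23 - 23 = 289 - 46 ≡ 11; y = λ·(23 - 11) - 17 ≡ 13. → (11, 13)

(11, 13)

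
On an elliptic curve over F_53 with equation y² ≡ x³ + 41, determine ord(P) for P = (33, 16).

2P: tangent at (33, 16): λ = (3·33² + 0)/(2·16) ≡ 34/32. 32⁻¹ ≡ 5 (mod 53), so λ ≡ 34·5 ≡ 11.
  x = λ² - 33 - 33 = 121 - 66 ≡ 2; y = λ·(33 - 2) - 16 ≡ 7. → (2, 7)
3P: (2, 7) + (33, 16). λ = (16 - 7)/(33 - 2) ≡ 9/31 mod 53. 31⁻¹ ≡ 12 (mod 53), so λ ≡ 2.
  x = λ² - 2 - 33 = 4 - 35 ≡ 22; y = λ·(2 - 22) - 7 ≡ 6. → (22, 6)
4P: (22, 6) + (33, 16). λ = (16 - 6)/(33 - 22) ≡ 10/11 mod 53. 11⁻¹ ≡ 29 (mod 53), so λ ≡ 25.
  x = λ² - 22 - 33 = 625 - 55 ≡ 40; y = λ·(22 - 40) - 6 ≡ 21. → (40, 21)
5P: (40, 21) + (33, 16). λ = (16 - 21)/(33 - 40) ≡ 48/46 mod 53. 46⁻¹ ≡ 15 (mod 53) since 46·15 = 690 ≡ 1, so λ ≡ 31.
  x = λ² - 40 - 33 = 961 - 73 ≡ 40; y = λ·(40 - 40) - 21 ≡ 32. → (40, 32)
6P: (40, 32) + (33, 16). λ = (16 - 32)/(33 - 40) ≡ 37/46 mod 53. 46⁻¹ ≡ 15 (mod 53) since 46·15 = 690 ≡ 1, so λ ≡ 25.
  x = λ² - 40 - 33 = 625 - 73 ≡ 22; y = λ·(40 - 22) - 32 ≡ 47. → (22, 47)
7P: (22, 47) + (33, 16). λ = (16 - 47)/(33 - 22) ≡ 22/11 mod 53. 11⁻¹ ≡ 29 (mod 53), so λ ≡ 2.
  x = λ² - 22 - 33 = 4 - 55 ≡ 2; y = λ·(22 - 2) - 47 ≡ 46. → (2, 46)
8P: (2, 46) + (33, 16). λ = (16 - 46)/(33 - 2) ≡ 23/31 mod 53. 31⁻¹ ≡ 12 (mod 53) since 31·12 = 372 ≡ 1, so λ ≡ 11.
  x = λ² - 2 - 33 = 121 - 35 ≡ 33; y = λ·(2 - 33) - 46 ≡ 37. → (33, 37)
9P: (33, 37) + (33, 16): same x and y₁ ≡ -y₂, so the sum is the point at infinity.
9P = the point at infinity, so the order is 9.

9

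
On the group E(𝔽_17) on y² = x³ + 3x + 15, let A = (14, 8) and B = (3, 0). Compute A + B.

(15, 16)

(14, 8) + (3, 0). λ = (0 - 8)/(3 - 14) ≡ 9/6 mod 17. 6⁻¹ ≡ 3 (mod 17), so λ ≡ 10.
  x = λ² - 14 - 3 = 100 - 17 ≡ 15; y = λ·(14 - 15) - 8 ≡ 16. → (15, 16)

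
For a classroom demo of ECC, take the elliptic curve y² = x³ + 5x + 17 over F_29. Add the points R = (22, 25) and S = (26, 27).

(3, 28)

(22, 25) + (26, 27). λ = (27 - 25)/(26 - 22) ≡ 2/4 mod 29. 4⁻¹ ≡ 22 (mod 29), so λ ≡ 15.
  x = λ² - 22 - 26 = 225 - 48 ≡ 3; y = λ·(22 - 3) - 25 ≡ 28. → (3, 28)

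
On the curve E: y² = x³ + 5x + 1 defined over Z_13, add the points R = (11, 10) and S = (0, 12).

(11, 10) + (0, 12). λ = (12 - 10)/(0 - 11) ≡ 2/2 mod 13. 2⁻¹ ≡ 7 (mod 13), so λ ≡ 1.
  x = λ² - 11 - 0 = 1 - 11 ≡ 3; y = λ·(11 - 3) - 10 ≡ 11. → (3, 11)

(3, 11)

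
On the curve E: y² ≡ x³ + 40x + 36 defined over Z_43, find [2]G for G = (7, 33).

(0, 37)

tangent at (7, 33): λ = (3·7² + 40)/(2·33) ≡ 15/23. 23⁻¹ ≡ 15 (mod 43), so λ ≡ 15·15 ≡ 10.
  x = λ² - 7 - 7 = 100 - 14 ≡ 0; y = λ·(7 - 0) - 33 ≡ 37. → (0, 37)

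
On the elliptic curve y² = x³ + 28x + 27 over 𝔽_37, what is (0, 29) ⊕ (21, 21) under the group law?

(0, 29) + (21, 21). λ = (21 - 29)/(21 - 0) ≡ 29/21 mod 37. 21⁻¹ ≡ 30 (mod 37), so λ ≡ 19.
  x = λ² - 0 - 21 = 361 - 21 ≡ 7; y = λ·(0 - 7) - 29 ≡ 23. → (7, 23)

(7, 23)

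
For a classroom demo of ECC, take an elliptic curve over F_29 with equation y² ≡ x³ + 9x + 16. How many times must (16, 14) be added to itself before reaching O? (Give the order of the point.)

2P: tangent at (16, 14): λ = (3·16² + 9)/(2·14) ≡ 23/28. 28⁻¹ ≡ 28 (mod 29), so λ ≡ 23·28 ≡ 6.
  x = λ² - 16 - 16 = 36 - 32 ≡ 4; y = λ·(16 - 4) - 14 ≡ 0. → (4, 0)
3P: (4, 0) + (16, 14). λ = (14 - 0)/(16 - 4) ≡ 14/12 mod 29. 12⁻¹ ≡ 17 (mod 29), so λ ≡ 6.
  x = λ² - 4 - 16 = 36 - 20 ≡ 16; y = λ·(4 - 16) - 0 ≡ 15. → (16, 15)
4P: (16, 15) + (16, 14): same x and y₁ ≡ -y₂, so the sum is O.
4P = O, so the order is 4.

4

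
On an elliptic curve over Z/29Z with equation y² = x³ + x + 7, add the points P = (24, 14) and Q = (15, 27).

(24, 14) + (15, 27). λ = (27 - 14)/(15 - 24) ≡ 13/20 mod 29. 20⁻¹ ≡ 16 (mod 29), so λ ≡ 5.
  x = λ² - 24 - 15 = 25 - 39 ≡ 15; y = λ·(24 - 15) - 14 ≡ 2. → (15, 2)

(15, 2)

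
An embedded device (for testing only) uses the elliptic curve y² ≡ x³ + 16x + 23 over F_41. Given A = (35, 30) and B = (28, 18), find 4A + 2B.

(1, 32)

First 4A:
Repeated addition: build up to 4A.
2A: tangent at (35, 30): λ = (3·35² + 16)/(2·30) ≡ 1/19. 19⁻¹ ≡ 13 (mod 41) since 19·13 = 247 ≡ 1, so λ ≡ 1·13 ≡ 13.
  x = λ² - 35 - 35 = 169 - 70 ≡ 17; y = λ·(35 - 17) - 30 ≡ 40. → (17, 40)
3A: (17, 40) + (35, 30). λ = (30 - 40)/(35 - 17) ≡ 31/18 mod 41. 18⁻¹ ≡ 16 (mod 41) since 18·16 = 288 ≡ 1, so λ ≡ 4.
  x = λ² - 17 - 35 = 16 - 52 ≡ 5; y = λ·(17 - 5) - 40 ≡ 8. → (5, 8)
4A: (5, 8) + (35, 30). λ = (30 - 8)/(35 - 5) ≡ 22/30 mod 41. 30⁻¹ ≡ 26 (mod 41), so λ ≡ 39.
  x = λ² - 5 - 35 = 1521 - 40 ≡ 5; y = λ·(5 - 5) - 8 ≡ 33. → (5, 33)
4A = (5, 33).
Next 2B:
Repeated addition: build up to 2B.
2B: tangent at (28, 18): λ = (3·28² + 16)/(2·18) ≡ 31/36. 36⁻¹ ≡ 8 (mod 41) since 36·8 = 288 ≡ 1, so λ ≡ 31·8 ≡ 2.
  x = λ² - 28 - 28 = 4 - 56 ≡ 30; y = λ·(28 - 30) - 18 ≡ 19. → (30, 19)
2B = (30, 19).
Finally 4A + 2B:
(5, 33) + (30, 19). λ = (19 - 33)/(30 - 5) ≡ 27/25 mod 41. 25⁻¹ ≡ 23 (mod 41) since 25·23 = 575 ≡ 1, so λ ≡ 6.
  x = λ² - 5 - 30 = 36 - 35 ≡ 1; y = λ·(5 - 1) - 33 ≡ 32. → (1, 32)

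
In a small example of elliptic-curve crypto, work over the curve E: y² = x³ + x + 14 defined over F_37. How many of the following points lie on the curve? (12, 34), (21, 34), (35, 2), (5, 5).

(12, 34): 34² ≡ 9, rhs ≡ 15 → off.
(21, 34): 34² ≡ 9, rhs ≡ 9 → on.
(35, 2): 2² ≡ 4, rhs ≡ 4 → on.
(5, 5): 5² ≡ 25, rhs ≡ 33 → off.

2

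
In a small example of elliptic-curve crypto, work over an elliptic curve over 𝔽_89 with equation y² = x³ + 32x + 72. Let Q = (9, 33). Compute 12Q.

(87, 0)

Repeated addition: build up to 12Q.
2Q: tangent at (9, 33): λ = (3·9² + 32)/(2·33) ≡ 8/66. 66⁻¹ ≡ 58 (mod 89) since 66·58 = 3828 ≡ 1, so λ ≡ 8·58 ≡ 19.
  x = λ² - 9 - 9 = 361 - 18 ≡ 76; y = λ·(9 - 76) - 33 ≡ 29. → (76, 29)
3Q: (76, 29) + (9, 33). λ = (33 - 29)/(9 - 76) ≡ 4/22 mod 89. 22⁻¹ ≡ 85 (mod 89) since 22·85 = 1870 ≡ 1, so λ ≡ 73.
  x = λ² - 76 - 9 = 5329 - 85 ≡ 82; y = λ·(76 - 82) - 29 ≡ 67. → (82, 67)
4Q: (82, 67) + (9, 33). λ = (33 - 67)/(9 - 82) ≡ 55/16 mod 89. 16⁻¹ ≡ 39 (mod 89), so λ ≡ 9.
  x = λ² - 82 - 9 = 81 - 91 ≡ 79; y = λ·(82 - 79) - 67 ≡ 49. → (79, 49)
5Q: (79, 49) + (9, 33). λ = (33 - 49)/(9 - 79) ≡ 73/19 mod 89. 19⁻¹ ≡ 75 (mod 89) since 19·75 = 1425 ≡ 1, so λ ≡ 46.
  x = λ² - 79 - 9 = 2116 - 88 ≡ 70; y = λ·(79 - 70) - 49 ≡ 9. → (70, 9)
6Q: (70, 9) + (9, 33). λ = (33 - 9)/(9 - 70) ≡ 24/28 mod 89. 28⁻¹ ≡ 35 (mod 89), so λ ≡ 39.
  x = λ² - 70 - 9 = 1521 - 79 ≡ 18; y = λ·(70 - 18) - 9 ≡ 61. → (18, 61)
7Q: (18, 61) + (9, 33). λ = (33 - 61)/(9 - 18) ≡ 61/80 mod 89. 80⁻¹ ≡ 79 (mod 89), so λ ≡ 13.
  x = λ² - 18 - 9 = 169 - 27 ≡ 53; y = λ·(18 - 53) - 61 ≡ 18. → (53, 18)
8Q: (53, 18) + (9, 33). λ = (33 - 18)/(9 - 53) ≡ 15/45 mod 89. 45⁻¹ ≡ 2 (mod 89), so λ ≡ 30.
  x = λ² - 53 - 9 = 900 - 62 ≡ 37; y = λ·(53 - 37) - 18 ≡ 17. → (37, 17)
9Q: (37, 17) + (9, 33). λ = (33 - 17)/(9 - 37) ≡ 16/61 mod 89. 61⁻¹ ≡ 54 (mod 89) since 61·54 = 3294 ≡ 1, so λ ≡ 63.
  x = λ² - 37 - 9 = 3969 - 46 ≡ 7; y = λ·(37 - 7) - 17 ≡ 4. → (7, 4)
10Q: (7, 4) + (9, 33). λ = (33 - 4)/(9 - 7) ≡ 29/2 mod 89. 2⁻¹ ≡ 45 (mod 89), so λ ≡ 59.
  x = λ² - 7 - 9 = 3481 - 16 ≡ 83; y = λ·(7 - 83) - 4 ≡ 51. → (83, 51)
11Q: (83, 51) + (9, 33). λ = (33 - 51)/(9 - 83) ≡ 71/15 mod 89. 15⁻¹ ≡ 6 (mod 89), so λ ≡ 70.
  x = λ² - 83 - 9 = 4900 - 92 ≡ 2; y = λ·(83 - 2) - 51 ≡ 12. → (2, 12)
12Q: (2, 12) + (9, 33). λ = (33 - 12)/(9 - 2) ≡ 21/7 mod 89. 7⁻¹ ≡ 51 (mod 89), so λ ≡ 3.
  x = λ² - 2 - 9 = 9 - 11 ≡ 87; y = λ·(2 - 87) - 12 ≡ 0. → (87, 0)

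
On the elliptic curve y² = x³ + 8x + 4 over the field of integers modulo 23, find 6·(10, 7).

Write G = (10, 7).
Repeated addition: build up to 6G.
2G: tangent at (10, 7): λ = (3·10² + 8)/(2·7) ≡ 9/14. 14⁻¹ ≡ 5 (mod 23), so λ ≡ 9·5 ≡ 22.
  x = λ² - 10 - 10 = 484 - 20 ≡ 4; y = λ·(10 - 4) - 7 ≡ 10. → (4, 10)
3G: (4, 10) + (10, 7). λ = (7 - 10)/(10 - 4) ≡ 20/6 mod 23. 6⁻¹ ≡ 4 (mod 23), so λ ≡ 11.
  x = λ² - 4 - 10 = 121 - 14 ≡ 15; y = λ·(4 - 15) - 10 ≡ 7. → (15, 7)
4G: (15, 7) + (10, 7). λ = (7 - 7)/(10 - 15) ≡ 0/18 mod 23. 18⁻¹ ≡ 9 (mod 23), so λ ≡ 0.
  x = λ² - 15 - 10 = 0 - 25 ≡ 21; y = λ·(15 - 21) - 7 ≡ 16. → (21, 16)
5G: (21, 16) + (10, 7). λ = (7 - 16)/(10 - 21) ≡ 14/12 mod 23. 12⁻¹ ≡ 2 (mod 23) since 12·2 = 24 ≡ 1, so λ ≡ 5.
  x = λ² - 21 - 10 = 25 - 31 ≡ 17; y = λ·(21 - 17) - 16 ≡ 4. → (17, 4)
6G: (17, 4) + (10, 7). λ = (7 - 4)/(10 - 17) ≡ 3/16 mod 23. 16⁻¹ ≡ 13 (mod 23) since 16·13 = 208 ≡ 1, so λ ≡ 16.
  x = λ² - 17 - 10 = 256 - 27 ≡ 22; y = λ·(17 - 22) - 4 ≡ 8. → (22, 8)

(22, 8)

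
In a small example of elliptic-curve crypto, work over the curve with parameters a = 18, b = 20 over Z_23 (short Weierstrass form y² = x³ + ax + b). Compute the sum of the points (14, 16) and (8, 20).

(14, 16) + (8, 20). λ = (20 - 16)/(8 - 14) ≡ 4/17 mod 23. 17⁻¹ ≡ 19 (mod 23), so λ ≡ 7.
  x = λ² - 14 - 8 = 49 - 22 ≡ 4; y = λ·(14 - 4) - 16 ≡ 8. → (4, 8)

(4, 8)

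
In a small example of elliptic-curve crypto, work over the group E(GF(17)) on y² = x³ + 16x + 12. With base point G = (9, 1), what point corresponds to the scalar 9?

(5, 9)

Double-and-add on 9 = (1001)₂. Start with G = (9, 1) for the leading 1-bit.
double: tangent at (9, 1): λ = (3·9² + 16)/(2·1) ≡ 4/2. 2⁻¹ ≡ 9 (mod 17) since 2·9 = 18 ≡ 1, so λ ≡ 4·9 ≡ 2.
  x = λ² - 9 - 9 = 4 - 18 ≡ 3; y = λ·(9 - 3) - 1 ≡ 11. → (3, 11)
double: tangent at (3, 11): λ = (3·3² + 16)/(2·11) ≡ 9/5. 5⁻¹ ≡ 7 (mod 17), so λ ≡ 9·7 ≡ 12.
  x = λ² - 3 - 3 = 144 - 6 ≡ 2; y = λ·(3 - 2) - 11 ≡ 1. → (2, 1)
double: tangent at (2, 1): λ = (3·2² + 16)/(2·1) ≡ 11/2. 2⁻¹ ≡ 9 (mod 17) since 2·9 = 18 ≡ 1, so λ ≡ 11·9 ≡ 14.
  x = λ² - 2 - 2 = 196 - 4 ≡ 5; y = λ·(2 - 5) - 1 ≡ 8. → (5, 8)
add G: (5, 8) + (9, 1). λ = (1 - 8)/(9 - 5) ≡ 10/4 mod 17. 4⁻¹ ≡ 13 (mod 17), so λ ≡ 11.
  x = λ² - 5 - 9 = 121 - 14 ≡ 5; y = λ·(5 - 5) - 8 ≡ 9. → (5, 9)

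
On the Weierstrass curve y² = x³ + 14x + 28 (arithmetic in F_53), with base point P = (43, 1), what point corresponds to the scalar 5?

(8, 4)

Repeated addition: build up to 5P.
2P: tangent at (43, 1): λ = (3·43² + 14)/(2·1) ≡ 49/2. 2⁻¹ ≡ 27 (mod 53) since 2·27 = 54 ≡ 1, so λ ≡ 49·27 ≡ 51.
  x = λ² - 43 - 43 = 2601 - 86 ≡ 24; y = λ·(43 - 24) - 1 ≡ 14. → (24, 14)
3P: (24, 14) + (43, 1). λ = (1 - 14)/(43 - 24) ≡ 40/19 mod 53. 19⁻¹ ≡ 14 (mod 53) since 19·14 = 266 ≡ 1, so λ ≡ 30.
  x = λ² - 24 - 43 = 900 - 67 ≡ 38; y = λ·(24 - 38) - 14 ≡ 43. → (38, 43)
4P: (38, 43) + (43, 1). λ = (1 - 43)/(43 - 38) ≡ 11/5 mod 53. 5⁻¹ ≡ 32 (mod 53) since 5·32 = 160 ≡ 1, so λ ≡ 34.
  x = λ² - 38 - 43 = 1156 - 81 ≡ 15; y = λ·(38 - 15) - 43 ≡ 50. → (15, 50)
5P: (15, 50) + (43, 1). λ = (1 - 50)/(43 - 15) ≡ 4/28 mod 53. 28⁻¹ ≡ 36 (mod 53), so λ ≡ 38.
  x = λ² - 15 - 43 = 1444 - 58 ≡ 8; y = λ·(15 - 8) - 50 ≡ 4. → (8, 4)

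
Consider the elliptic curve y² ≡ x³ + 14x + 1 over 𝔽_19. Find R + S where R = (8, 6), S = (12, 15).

(8, 6) + (12, 15). λ = (15 - 6)/(12 - 8) ≡ 9/4 mod 19. 4⁻¹ ≡ 5 (mod 19) since 4·5 = 20 ≡ 1, so λ ≡ 7.
  x = λ² - 8 - 12 = 49 - 20 ≡ 10; y = λ·(8 - 10) - 6 ≡ 18. → (10, 18)

(10, 18)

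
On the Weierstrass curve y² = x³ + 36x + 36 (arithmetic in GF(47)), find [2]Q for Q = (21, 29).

tangent at (21, 29): λ = (3·21² + 36)/(2·29) ≡ 43/11. 11⁻¹ ≡ 30 (mod 47) since 11·30 = 330 ≡ 1, so λ ≡ 43·30 ≡ 21.
  x = λ² - 21 - 21 = 441 - 42 ≡ 23; y = λ·(21 - 23) - 29 ≡ 23. → (23, 23)

(23, 23)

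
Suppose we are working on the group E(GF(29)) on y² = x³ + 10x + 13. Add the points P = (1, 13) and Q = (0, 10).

(8, 24)

(1, 13) + (0, 10). λ = (10 - 13)/(0 - 1) ≡ 26/28 mod 29. 28⁻¹ ≡ 28 (mod 29) since 28·28 = 784 ≡ 1, so λ ≡ 3.
  x = λ² - 1 - 0 = 9 - 1 ≡ 8; y = λ·(1 - 8) - 13 ≡ 24. → (8, 24)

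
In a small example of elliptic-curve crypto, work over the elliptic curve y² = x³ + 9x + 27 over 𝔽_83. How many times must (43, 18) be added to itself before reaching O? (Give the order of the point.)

5

2P: tangent at (43, 18): λ = (3·43² + 9)/(2·18) ≡ 78/36. 36⁻¹ ≡ 30 (mod 83) since 36·30 = 1080 ≡ 1, so λ ≡ 78·30 ≡ 16.
  x = λ² - 43 - 43 = 256 - 86 ≡ 4; y = λ·(43 - 4) - 18 ≡ 25. → (4, 25)
3P: (4, 25) + (43, 18). λ = (18 - 25)/(43 - 4) ≡ 76/39 mod 83. 39⁻¹ ≡ 66 (mod 83), so λ ≡ 36.
  x = λ² - 4 - 43 = 1296 - 47 ≡ 4; y = λ·(4 - 4) - 25 ≡ 58. → (4, 58)
4P: (4, 58) + (43, 18). λ = (18 - 58)/(43 - 4) ≡ 43/39 mod 83. 39⁻¹ ≡ 66 (mod 83), so λ ≡ 16.
  x = λ² - 4 - 43 = 256 - 47 ≡ 43; y = λ·(4 - 43) - 58 ≡ 65. → (43, 65)
5P: (43, 65) + (43, 18): same x and y₁ ≡ -y₂, so the sum is O.
5P = O, so the order is 5.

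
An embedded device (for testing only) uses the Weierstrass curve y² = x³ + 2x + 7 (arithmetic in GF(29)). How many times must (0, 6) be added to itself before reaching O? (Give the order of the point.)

2P: tangent at (0, 6): λ = (3·0² + 2)/(2·6) ≡ 2/12. 12⁻¹ ≡ 17 (mod 29) since 12·17 = 204 ≡ 1, so λ ≡ 2·17 ≡ 5.
  x = λ² - 0 - 0 = 25 - 0 ≡ 25; y = λ·(0 - 25) - 6 ≡ 14. → (25, 14)
3P: (25, 14) + (0, 6). λ = (6 - 14)/(0 - 25) ≡ 21/4 mod 29. 4⁻¹ ≡ 22 (mod 29) since 4·22 = 88 ≡ 1, so λ ≡ 27.
  x = λ² - 25 - 0 = 729 - 25 ≡ 8; y = λ·(25 - 8) - 14 ≡ 10. → (8, 10)
4P: (8, 10) + (0, 6). λ = (6 - 10)/(0 - 8) ≡ 25/21 mod 29. 21⁻¹ ≡ 18 (mod 29), so λ ≡ 15.
  x = λ² - 8 - 0 = 225 - 8 ≡ 14; y = λ·(8 - 14) - 10 ≡ 16. → (14, 16)
5P: (14, 16) + (0, 6). λ = (6 - 16)/(0 - 14) ≡ 19/15 mod 29. 15⁻¹ ≡ 2 (mod 29) since 15·2 = 30 ≡ 1, so λ ≡ 9.
  x = λ² - 14 - 0 = 81 - 14 ≡ 9; y = λ·(14 - 9) - 16 ≡ 0. → (9, 0)
6P: (9, 0) + (0, 6). λ = (6 - 0)/(0 - 9) ≡ 6/20 mod 29. 20⁻¹ ≡ 16 (mod 29), so λ ≡ 9.
  x = λ² - 9 - 0 = 81 - 9 ≡ 14; y = λ·(9 - 14) - 0 ≡ 13. → (14, 13)
7P: (14, 13) + (0, 6). λ = (6 - 13)/(0 - 14) ≡ 22/15 mod 29. 15⁻¹ ≡ 2 (mod 29), so λ ≡ 15.
  x = λ² - 14 - 0 = 225 - 14 ≡ 8; y = λ·(14 - 8) - 13 ≡ 19. → (8, 19)
8P: (8, 19) + (0, 6). λ = (6 - 19)/(0 - 8) ≡ 16/21 mod 29. 21⁻¹ ≡ 18 (mod 29), so λ ≡ 27.
  x = λ² - 8 - 0 = 729 - 8 ≡ 25; y = λ·(8 - 25) - 19 ≡ 15. → (25, 15)
9P: (25, 15) + (0, 6). λ = (6 - 15)/(0 - 25) ≡ 20/4 mod 29. 4⁻¹ ≡ 22 (mod 29), so λ ≡ 5.
  x = λ² - 25 - 0 = 25 - 25 ≡ 0; y = λ·(25 - 0) - 15 ≡ 23. → (0, 23)
10P: (0, 23) + (0, 6): same x and y₁ ≡ -y₂, so the sum is O.
10P = O, so the order is 10.

10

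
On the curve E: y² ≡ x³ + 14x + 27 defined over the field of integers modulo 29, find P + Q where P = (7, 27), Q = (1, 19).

(26, 25)

(7, 27) + (1, 19). λ = (19 - 27)/(1 - 7) ≡ 21/23 mod 29. 23⁻¹ ≡ 24 (mod 29), so λ ≡ 11.
  x = λ² - 7 - 1 = 121 - 8 ≡ 26; y = λ·(7 - 26) - 27 ≡ 25. → (26, 25)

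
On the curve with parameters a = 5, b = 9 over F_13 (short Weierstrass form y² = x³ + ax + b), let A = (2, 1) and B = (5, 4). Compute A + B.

(7, 7)

(2, 1) + (5, 4). λ = (4 - 1)/(5 - 2) ≡ 3/3 mod 13. 3⁻¹ ≡ 9 (mod 13), so λ ≡ 1.
  x = λ² - 2 - 5 = 1 - 7 ≡ 7; y = λ·(2 - 7) - 1 ≡ 7. → (7, 7)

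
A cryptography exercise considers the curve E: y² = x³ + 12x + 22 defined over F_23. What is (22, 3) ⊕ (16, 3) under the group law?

(22, 3) + (16, 3). λ = (3 - 3)/(16 - 22) ≡ 0/17 mod 23. 17⁻¹ ≡ 19 (mod 23), so λ ≡ 0.
  x = λ² - 22 - 16 = 0 - 38 ≡ 8; y = λ·(22 - 8) - 3 ≡ 20. → (8, 20)

(8, 20)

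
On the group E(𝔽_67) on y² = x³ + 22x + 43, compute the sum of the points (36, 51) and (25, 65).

(27, 35)

(36, 51) + (25, 65). λ = (65 - 51)/(25 - 36) ≡ 14/56 mod 67. 56⁻¹ ≡ 6 (mod 67) since 56·6 = 336 ≡ 1, so λ ≡ 17.
  x = λ² - 36 - 25 = 289 - 61 ≡ 27; y = λ·(36 - 27) - 51 ≡ 35. → (27, 35)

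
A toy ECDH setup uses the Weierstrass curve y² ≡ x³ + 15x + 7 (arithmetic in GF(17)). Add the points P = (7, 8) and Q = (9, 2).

(7, 8) + (9, 2). λ = (2 - 8)/(9 - 7) ≡ 11/2 mod 17. 2⁻¹ ≡ 9 (mod 17) since 2·9 = 18 ≡ 1, so λ ≡ 14.
  x = λ² - 7 - 9 = 196 - 16 ≡ 10; y = λ·(7 - 10) - 8 ≡ 1. → (10, 1)

(10, 1)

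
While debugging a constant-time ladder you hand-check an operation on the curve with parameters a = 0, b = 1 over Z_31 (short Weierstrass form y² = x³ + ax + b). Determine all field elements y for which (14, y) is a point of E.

none

x³ + 0x + 1 = 2745 ≡ 17 (mod 31).
17 is a non-residue mod 31; no y exists.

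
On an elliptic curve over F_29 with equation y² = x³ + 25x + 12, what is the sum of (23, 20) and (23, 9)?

O

The two points share x = 23 and their y-coordinates satisfy 20 + 9 ≡ 0 (mod 29), so they are inverses. Their sum is 𝒪.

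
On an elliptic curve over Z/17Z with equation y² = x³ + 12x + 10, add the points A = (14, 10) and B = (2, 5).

(14, 10) + (2, 5). λ = (5 - 10)/(2 - 14) ≡ 12/5 mod 17. 5⁻¹ ≡ 7 (mod 17) since 5·7 = 35 ≡ 1, so λ ≡ 16.
  x = λ² - 14 - 2 = 256 - 16 ≡ 2; y = λ·(14 - 2) - 10 ≡ 12. → (2, 12)

(2, 12)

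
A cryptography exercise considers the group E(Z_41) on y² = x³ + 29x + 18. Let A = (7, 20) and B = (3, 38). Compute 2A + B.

First 2A:
Repeated addition: build up to 2A.
2A: tangent at (7, 20): λ = (3·7² + 29)/(2·20) ≡ 12/40. 40⁻¹ ≡ 40 (mod 41), so λ ≡ 12·40 ≡ 29.
  x = λ² - 7 - 7 = 841 - 14 ≡ 7; y = λ·(7 - 7) - 20 ≡ 21. → (7, 21)
2A = (7, 21).
Finally 2A + B:
(7, 21) + (3, 38). λ = (38 - 21)/(3 - 7) ≡ 17/37 mod 41. 37⁻¹ ≡ 10 (mod 41) since 37·10 = 370 ≡ 1, so λ ≡ 6.
  x = λ² - 7 - 3 = 36 - 10 ≡ 26; y = λ·(7 - 26) - 21 ≡ 29. → (26, 29)

(26, 29)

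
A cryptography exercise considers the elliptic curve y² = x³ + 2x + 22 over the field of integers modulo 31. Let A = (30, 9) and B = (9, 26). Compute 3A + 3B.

(12, 21)

First 3A:
Repeated addition: build up to 3A.
2A: tangent at (30, 9): λ = (3·30² + 2)/(2·9) ≡ 5/18. 18⁻¹ ≡ 19 (mod 31) since 18·19 = 342 ≡ 1, so λ ≡ 5·19 ≡ 2.
  x = λ² - 30 - 30 = 4 - 60 ≡ 6; y = λ·(30 - 6) - 9 ≡ 8. → (6, 8)
3A: (6, 8) + (30, 9). λ = (9 - 8)/(30 - 6) ≡ 1/24 mod 31. 24⁻¹ ≡ 22 (mod 31), so λ ≡ 22.
  x = λ² - 6 - 30 = 484 - 36 ≡ 14; y = λ·(6 - 14) - 8 ≡ 2. → (14, 2)
3A = (14, 2).
Next 3B:
Repeated addition: build up to 3B.
2B: tangent at (9, 26): λ = (3·9² + 2)/(2·26) ≡ 28/21. 21⁻¹ ≡ 3 (mod 31), so λ ≡ 28·3 ≡ 22.
  x = λ² - 9 - 9 = 484 - 18 ≡ 1; y = λ·(9 - 1) - 26 ≡ 26. → (1, 26)
3B: (1, 26) + (9, 26). λ = (26 - 26)/(9 - 1) ≡ 0/8 mod 31. 8⁻¹ ≡ 4 (mod 31), so λ ≡ 0.
  x = λ² - 1 - 9 = 0 - 10 ≡ 21; y = λ·(1 - 21) - 26 ≡ 5. → (21, 5)
3B = (21, 5).
Finally 3A + 3B:
(14, 2) + (21, 5). λ = (5 - 2)/(21 - 14) ≡ 3/7 mod 31. 7⁻¹ ≡ 9 (mod 31) since 7·9 = 63 ≡ 1, so λ ≡ 27.
  x = λ² - 14 - 21 = 729 - 35 ≡ 12; y = λ·(14 - 12) - 2 ≡ 21. → (12, 21)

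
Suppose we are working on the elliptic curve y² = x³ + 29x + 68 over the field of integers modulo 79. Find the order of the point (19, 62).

2P: tangent at (19, 62): λ = (3·19² + 29)/(2·62) ≡ 6/45. 45⁻¹ ≡ 72 (mod 79), so λ ≡ 6·72 ≡ 37.
  x = λ² - 19 - 19 = 1369 - 38 ≡ 67; y = λ·(19 - 67) - 62 ≡ 58. → (67, 58)
3P: (67, 58) + (19, 62). λ = (62 - 58)/(19 - 67) ≡ 4/31 mod 79. 31⁻¹ ≡ 51 (mod 79), so λ ≡ 46.
  x = λ² - 67 - 19 = 2116 - 86 ≡ 55; y = λ·(67 - 55) - 58 ≡ 20. → (55, 20)
4P: (55, 20) + (19, 62). λ = (62 - 20)/(19 - 55) ≡ 42/43 mod 79. 43⁻¹ ≡ 68 (mod 79), so λ ≡ 12.
  x = λ² - 55 - 19 = 144 - 74 ≡ 70; y = λ·(55 - 70) - 20 ≡ 37. → (70, 37)
5P: (70, 37) + (19, 62). λ = (62 - 37)/(19 - 70) ≡ 25/28 mod 79. 28⁻¹ ≡ 48 (mod 79), so λ ≡ 15.
  x = λ² - 70 - 19 = 225 - 89 ≡ 57; y = λ·(70 - 57) - 37 ≡ 0. → (57, 0)
6P: (57, 0) + (19, 62). λ = (62 - 0)/(19 - 57) ≡ 62/41 mod 79. 41⁻¹ ≡ 27 (mod 79), so λ ≡ 15.
  x = λ² - 57 - 19 = 225 - 76 ≡ 70; y = λ·(57 - 70) - 0 ≡ 42. → (70, 42)
7P: (70, 42) + (19, 62). λ = (62 - 42)/(19 - 70) ≡ 20/28 mod 79. 28⁻¹ ≡ 48 (mod 79) since 28·48 = 1344 ≡ 1, so λ ≡ 12.
  x = λ² - 70 - 19 = 144 - 89 ≡ 55; y = λ·(70 - 55) - 42 ≡ 59. → (55, 59)
8P: (55, 59) + (19, 62). λ = (62 - 59)/(19 - 55) ≡ 3/43 mod 79. 43⁻¹ ≡ 68 (mod 79) since 43·68 = 2924 ≡ 1, so λ ≡ 46.
  x = λ² - 55 - 19 = 2116 - 74 ≡ 67; y = λ·(55 - 67) - 59 ≡ 21. → (67, 21)
9P: (67, 21) + (19, 62). λ = (62 - 21)/(19 - 67) ≡ 41/31 mod 79. 31⁻¹ ≡ 51 (mod 79), so λ ≡ 37.
  x = λ² - 67 - 19 = 1369 - 86 ≡ 19; y = λ·(67 - 19) - 21 ≡ 17. → (19, 17)
10P: (19, 17) + (19, 62): same x and y₁ ≡ -y₂, so the sum is ∞.
10P = ∞, so the order is 10.

10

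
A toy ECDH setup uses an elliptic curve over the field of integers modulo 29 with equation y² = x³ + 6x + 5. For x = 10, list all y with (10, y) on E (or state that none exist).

none

x³ + 6x + 5 = 1065 ≡ 21 (mod 29).
21 is a non-residue mod 29; no y exists.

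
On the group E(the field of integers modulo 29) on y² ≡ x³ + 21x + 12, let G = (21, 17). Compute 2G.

(20, 14)

tangent at (21, 17): λ = (3·21² + 21)/(2·17) ≡ 10/5. 5⁻¹ ≡ 6 (mod 29) since 5·6 = 30 ≡ 1, so λ ≡ 10·6 ≡ 2.
  x = λ² - 21 - 21 = 4 - 42 ≡ 20; y = λ·(21 - 20) - 17 ≡ 14. → (20, 14)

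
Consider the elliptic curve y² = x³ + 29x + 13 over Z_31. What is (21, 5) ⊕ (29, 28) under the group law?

(13, 18)

(21, 5) + (29, 28). λ = (28 - 5)/(29 - 21) ≡ 23/8 mod 31. 8⁻¹ ≡ 4 (mod 31), so λ ≡ 30.
  x = λ² - 21 - 29 = 900 - 50 ≡ 13; y = λ·(21 - 13) - 5 ≡ 18. → (13, 18)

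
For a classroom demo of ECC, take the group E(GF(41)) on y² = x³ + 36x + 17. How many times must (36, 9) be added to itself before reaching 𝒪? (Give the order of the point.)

11

2P: tangent at (36, 9): λ = (3·36² + 36)/(2·9) ≡ 29/18. 18⁻¹ ≡ 16 (mod 41) since 18·16 = 288 ≡ 1, so λ ≡ 29·16 ≡ 13.
  x = λ² - 36 - 36 = 169 - 72 ≡ 15; y = λ·(36 - 15) - 9 ≡ 18. → (15, 18)
3P: (15, 18) + (36, 9). λ = (9 - 18)/(36 - 15) ≡ 32/21 mod 41. 21⁻¹ ≡ 2 (mod 41), so λ ≡ 23.
  x = λ² - 15 - 36 = 529 - 51 ≡ 27; y = λ·(15 - 27) - 18 ≡ 34. → (27, 34)
4P: (27, 34) + (36, 9). λ = (9 - 34)/(36 - 27) ≡ 16/9 mod 41. 9⁻¹ ≡ 32 (mod 41), so λ ≡ 20.
  x = λ² - 27 - 36 = 400 - 63 ≡ 9; y = λ·(27 - 9) - 34 ≡ 39. → (9, 39)
5P: (9, 39) + (36, 9). λ = (9 - 39)/(36 - 9) ≡ 11/27 mod 41. 27⁻¹ ≡ 38 (mod 41), so λ ≡ 8.
  x = λ² - 9 - 36 = 64 - 45 ≡ 19; y = λ·(9 - 19) - 39 ≡ 4. → (19, 4)
6P: (19, 4) + (36, 9). λ = (9 - 4)/(36 - 19) ≡ 5/17 mod 41. 17⁻¹ ≡ 29 (mod 41) since 17·29 = 493 ≡ 1, so λ ≡ 22.
  x = λ² - 19 - 36 = 484 - 55 ≡ 19; y = λ·(19 - 19) - 4 ≡ 37. → (19, 37)
7P: (19, 37) + (36, 9). λ = (9 - 37)/(36 - 19) ≡ 13/17 mod 41. 17⁻¹ ≡ 29 (mod 41), so λ ≡ 8.
  x = λ² - 19 - 36 = 64 - 55 ≡ 9; y = λ·(19 - 9) - 37 ≡ 2. → (9, 2)
8P: (9, 2) + (36, 9). λ = (9 - 2)/(36 - 9) ≡ 7/27 mod 41. 27⁻¹ ≡ 38 (mod 41) since 27·38 = 1026 ≡ 1, so λ ≡ 20.
  x = λ² - 9 - 36 = 400 - 45 ≡ 27; y = λ·(9 - 27) - 2 ≡ 7. → (27, 7)
9P: (27, 7) + (36, 9). λ = (9 - 7)/(36 - 27) ≡ 2/9 mod 41. 9⁻¹ ≡ 32 (mod 41) since 9·32 = 288 ≡ 1, so λ ≡ 23.
  x = λ² - 27 - 36 = 529 - 63 ≡ 15; y = λ·(27 - 15) - 7 ≡ 23. → (15, 23)
10P: (15, 23) + (36, 9). λ = (9 - 23)/(36 - 15) ≡ 27/21 mod 41. 21⁻¹ ≡ 2 (mod 41), so λ ≡ 13.
  x = λ² - 15 - 36 = 169 - 51 ≡ 36; y = λ·(15 - 36) - 23 ≡ 32. → (36, 32)
11P: (36, 32) + (36, 9): same x and y₁ ≡ -y₂, so the sum is 𝒪.
11P = 𝒪, so the order is 11.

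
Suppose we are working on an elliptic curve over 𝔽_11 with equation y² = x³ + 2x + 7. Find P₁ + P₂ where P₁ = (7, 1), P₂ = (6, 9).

(7, 10)

(7, 1) + (6, 9). λ = (9 - 1)/(6 - 7) ≡ 8/10 mod 11. 10⁻¹ ≡ 10 (mod 11), so λ ≡ 3.
  x = λ² - 7 - 6 = 9 - 13 ≡ 7; y = λ·(7 - 7) - 1 ≡ 10. → (7, 10)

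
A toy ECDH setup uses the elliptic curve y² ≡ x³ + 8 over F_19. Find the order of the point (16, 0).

2P: (16, 0) + (16, 0): same x and y₁ ≡ -y₂, so the sum is O.
2P = O, so the order is 2.

2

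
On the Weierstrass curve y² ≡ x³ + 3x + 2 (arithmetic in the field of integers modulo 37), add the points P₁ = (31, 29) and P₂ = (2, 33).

(31, 29) + (2, 33). λ = (33 - 29)/(2 - 31) ≡ 4/8 mod 37. 8⁻¹ ≡ 14 (mod 37) since 8·14 = 112 ≡ 1, so λ ≡ 19.
  x = λ² - 31 - 2 = 361 - 33 ≡ 32; y = λ·(31 - 32) - 29 ≡ 26. → (32, 26)

(32, 26)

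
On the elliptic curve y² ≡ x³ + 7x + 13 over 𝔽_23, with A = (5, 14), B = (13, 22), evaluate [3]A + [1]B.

First 3A:
Repeated addition: build up to 3A.
2A: tangent at (5, 14): λ = (3·5² + 7)/(2·14) ≡ 13/5. 5⁻¹ ≡ 14 (mod 23), so λ ≡ 13·14 ≡ 21.
  x = λ² - 5 - 5 = 441 - 10 ≡ 17; y = λ·(5 - 17) - 14 ≡ 10. → (17, 10)
3A: (17, 10) + (5, 14). λ = (14 - 10)/(5 - 17) ≡ 4/11 mod 23. 11⁻¹ ≡ 21 (mod 23), so λ ≡ 15.
  x = λ² - 17 - 5 = 225 - 22 ≡ 19; y = λ·(17 - 19) - 10 ≡ 6. → (19, 6)
3A = (19, 6).
Finally 3A + B:
(19, 6) + (13, 22). λ = (22 - 6)/(13 - 19) ≡ 16/17 mod 23. 17⁻¹ ≡ 19 (mod 23), so λ ≡ 5.
  x = λ² - 19 - 13 = 25 - 32 ≡ 16; y = λ·(19 - 16) - 6 ≡ 9. → (16, 9)

(16, 9)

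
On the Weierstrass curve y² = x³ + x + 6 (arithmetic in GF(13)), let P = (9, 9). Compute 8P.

Repeated addition: build up to 8P.
2P: tangent at (9, 9): λ = (3·9² + 1)/(2·9) ≡ 10/5. 5⁻¹ ≡ 8 (mod 13), so λ ≡ 10·8 ≡ 2.
  x = λ² - 9 - 9 = 4 - 18 ≡ 12; y = λ·(9 - 12) - 9 ≡ 11. → (12, 11)
3P: (12, 11) + (9, 9). λ = (9 - 11)/(9 - 12) ≡ 11/10 mod 13. 10⁻¹ ≡ 4 (mod 13), so λ ≡ 5.
  x = λ² - 12 - 9 = 25 - 21 ≡ 4; y = λ·(12 - 4) - 11 ≡ 3. → (4, 3)
4P: (4, 3) + (9, 9). λ = (9 - 3)/(9 - 4) ≡ 6/5 mod 13. 5⁻¹ ≡ 8 (mod 13), so λ ≡ 9.
  x = λ² - 4 - 9 = 81 - 13 ≡ 3; y = λ·(4 - 3) - 3 ≡ 6. → (3, 6)
5P: (3, 6) + (9, 9). λ = (9 - 6)/(9 - 3) ≡ 3/6 mod 13. 6⁻¹ ≡ 11 (mod 13) since 6·11 = 66 ≡ 1, so λ ≡ 7.
  x = λ² - 3 - 9 = 49 - 12 ≡ 11; y = λ·(3 - 11) - 6 ≡ 3. → (11, 3)
6P: (11, 3) + (9, 9). λ = (9 - 3)/(9 - 11) ≡ 6/11 mod 13. 11⁻¹ ≡ 6 (mod 13) since 11·6 = 66 ≡ 1, so λ ≡ 10.
  x = λ² - 11 - 9 = 100 - 20 ≡ 2; y = λ·(11 - 2) - 3 ≡ 9. → (2, 9)
7P: (2, 9) + (9, 9). λ = (9 - 9)/(9 - 2) ≡ 0/7 mod 13. 7⁻¹ ≡ 2 (mod 13) since 7·2 = 14 ≡ 1, so λ ≡ 0.
  x = λ² - 2 - 9 = 0 - 11 ≡ 2; y = λ·(2 - 2) - 9 ≡ 4. → (2, 4)
8P: (2, 4) + (9, 9). λ = (9 - 4)/(9 - 2) ≡ 5/7 mod 13. 7⁻¹ ≡ 2 (mod 13), so λ ≡ 10.
  x = λ² - 2 - 9 = 100 - 11 ≡ 11; y = λ·(2 - 11) - 4 ≡ 10. → (11, 10)

(11, 10)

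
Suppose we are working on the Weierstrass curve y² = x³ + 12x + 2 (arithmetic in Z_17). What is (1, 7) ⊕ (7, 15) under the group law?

(7, 2)

(1, 7) + (7, 15). λ = (15 - 7)/(7 - 1) ≡ 8/6 mod 17. 6⁻¹ ≡ 3 (mod 17), so λ ≡ 7.
  x = λ² - 1 - 7 = 49 - 8 ≡ 7; y = λ·(1 - 7) - 7 ≡ 2. → (7, 2)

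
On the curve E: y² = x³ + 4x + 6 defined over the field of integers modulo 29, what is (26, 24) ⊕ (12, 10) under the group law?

(21, 10)

(26, 24) + (12, 10). λ = (10 - 24)/(12 - 26) ≡ 15/15 mod 29. 15⁻¹ ≡ 2 (mod 29) since 15·2 = 30 ≡ 1, so λ ≡ 1.
  x = λ² - 26 - 12 = 1 - 38 ≡ 21; y = λ·(26 - 21) - 24 ≡ 10. → (21, 10)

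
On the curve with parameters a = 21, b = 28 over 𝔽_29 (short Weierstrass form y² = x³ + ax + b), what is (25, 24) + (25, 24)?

tangent at (25, 24): λ = (3·25² + 21)/(2·24) ≡ 11/19. 19⁻¹ ≡ 26 (mod 29), so λ ≡ 11·26 ≡ 25.
  x = λ² - 25 - 25 = 625 - 50 ≡ 24; y = λ·(25 - 24) - 24 ≡ 1. → (24, 1)

(24, 1)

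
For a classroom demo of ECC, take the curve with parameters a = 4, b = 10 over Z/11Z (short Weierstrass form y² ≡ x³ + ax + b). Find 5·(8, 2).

O

Write G = (8, 2).
Double-and-add on 5 = (101)₂. Start with G = (8, 2) for the leading 1-bit.
double: tangent at (8, 2): λ = (3·8² + 4)/(2·2) ≡ 9/4. 4⁻¹ ≡ 3 (mod 11), so λ ≡ 9·3 ≡ 5.
  x = λ² - 8 - 8 = 25 - 16 ≡ 9; y = λ·(8 - 9) - 2 ≡ 4. → (9, 4)
double: tangent at (9, 4): λ = (3·9² + 4)/(2·4) ≡ 5/8. 8⁻¹ ≡ 7 (mod 11) since 8·7 = 56 ≡ 1, so λ ≡ 5·7 ≡ 2.
  x = λ² - 9 - 9 = 4 - 18 ≡ 8; y = λ·(9 - 8) - 4 ≡ 9. → (8, 9)
add G: (8, 9) + (8, 2): same x and y₁ ≡ -y₂, so the sum is 𝒪.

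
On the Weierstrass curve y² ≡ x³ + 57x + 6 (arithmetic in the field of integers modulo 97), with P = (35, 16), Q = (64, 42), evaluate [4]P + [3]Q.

First 4P:
Double-and-add on 4 = (100)₂. Start with P = (35, 16) for the leading 1-bit.
double: tangent at (35, 16): λ = (3·35² + 57)/(2·16) ≡ 46/32. 32⁻¹ ≡ 94 (mod 97), so λ ≡ 46·94 ≡ 56.
  x = λ² - 35 - 35 = 3136 - 70 ≡ 59; y = λ·(35 - 59) - 16 ≡ 95. → (59, 95)
double: tangent at (59, 95): λ = (3·59² + 57)/(2·95) ≡ 24/93. 93⁻¹ ≡ 24 (mod 97), so λ ≡ 24·24 ≡ 91.
  x = λ² - 59 - 59 = 8281 - 118 ≡ 15; y = λ·(59 - 15) - 95 ≡ 29. → (15, 29)
4P = (15, 29).
Next 3Q:
Repeated addition: build up to 3Q.
2Q: tangent at (64, 42): λ = (3·64² + 57)/(2·42) ≡ 26/84. 84⁻¹ ≡ 82 (mod 97) since 84·82 = 6888 ≡ 1, so λ ≡ 26·82 ≡ 95.
  x = λ² - 64 - 64 = 9025 - 128 ≡ 70; y = λ·(64 - 70) - 42 ≡ 67. → (70, 67)
3Q: (70, 67) + (64, 42). λ = (42 - 67)/(64 - 70) ≡ 72/91 mod 97. 91⁻¹ ≡ 16 (mod 97), so λ ≡ 85.
  x = λ² - 70 - 64 = 7225 - 134 ≡ 10; y = λ·(70 - 10) - 67 ≡ 86. → (10, 86)
3Q = (10, 86).
Finally 4P + 3Q:
(15, 29) + (10, 86). λ = (86 - 29)/(10 - 15) ≡ 57/92 mod 97. 92⁻¹ ≡ 58 (mod 97) since 92·58 = 5336 ≡ 1, so λ ≡ 8.
  x = λ² - 15 - 10 = 64 - 25 ≡ 39; y = λ·(15 - 39) - 29 ≡ 70. → (39, 70)

(39, 70)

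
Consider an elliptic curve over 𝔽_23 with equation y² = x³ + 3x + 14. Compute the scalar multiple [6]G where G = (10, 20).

Double-and-add on 6 = (110)₂. Start with G = (10, 20) for the leading 1-bit.
double: tangent at (10, 20): λ = (3·10² + 3)/(2·20) ≡ 4/17. 17⁻¹ ≡ 19 (mod 23), so λ ≡ 4·19 ≡ 7.
  x = λ² - 10 - 10 = 49 - 20 ≡ 6; y = λ·(10 - 6) - 20 ≡ 8. → (6, 8)
add G: (6, 8) + (10, 20). λ = (20 - 8)/(10 - 6) ≡ 12/4 mod 23. 4⁻¹ ≡ 6 (mod 23), so λ ≡ 3.
  x = λ² - 6 - 10 = 9 - 16 ≡ 16; y = λ·(6 - 16) - 8 ≡ 8. → (16, 8)
double: tangent at (16, 8): λ = (3·16² + 3)/(2·8) ≡ 12/16. 16⁻¹ ≡ 13 (mod 23), so λ ≡ 12·13 ≡ 18.
  x = λ² - 16 - 16 = 324 - 32 ≡ 16; y = λ·(16 - 16) - 8 ≡ 15. → (16, 15)

(16, 15)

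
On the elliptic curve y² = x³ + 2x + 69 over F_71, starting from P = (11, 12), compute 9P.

(16, 24)

Repeated addition: build up to 9P.
2P: tangent at (11, 12): λ = (3·11² + 2)/(2·12) ≡ 10/24. 24⁻¹ ≡ 3 (mod 71) since 24·3 = 72 ≡ 1, so λ ≡ 10·3 ≡ 30.
  x = λ² - 11 - 11 = 900 - 22 ≡ 26; y = λ·(11 - 26) - 12 ≡ 35. → (26, 35)
3P: (26, 35) + (11, 12). λ = (12 - 35)/(11 - 26) ≡ 48/56 mod 71. 56⁻¹ ≡ 52 (mod 71), so λ ≡ 11.
  x = λ² - 26 - 11 = 121 - 37 ≡ 13; y = λ·(26 - 13) - 35 ≡ 37. → (13, 37)
4P: (13, 37) + (11, 12). λ = (12 - 37)/(11 - 13) ≡ 46/69 mod 71. 69⁻¹ ≡ 35 (mod 71) since 69·35 = 2415 ≡ 1, so λ ≡ 48.
  x = λ² - 13 - 11 = 2304 - 24 ≡ 8; y = λ·(13 - 8) - 37 ≡ 61. → (8, 61)
5P: (8, 61) + (11, 12). λ = (12 - 61)/(11 - 8) ≡ 22/3 mod 71. 3⁻¹ ≡ 24 (mod 71) since 3·24 = 72 ≡ 1, so λ ≡ 31.
  x = λ² - 8 - 11 = 961 - 19 ≡ 19; y = λ·(8 - 19) - 61 ≡ 24. → (19, 24)
6P: (19, 24) + (11, 12). λ = (12 - 24)/(11 - 19) ≡ 59/63 mod 71. 63⁻¹ ≡ 62 (mod 71), so λ ≡ 37.
  x = λ² - 19 - 11 = 1369 - 30 ≡ 61; y = λ·(19 - 61) - 24 ≡ 55. → (61, 55)
7P: (61, 55) + (11, 12). λ = (12 - 55)/(11 - 61) ≡ 28/21 mod 71. 21⁻¹ ≡ 44 (mod 71), so λ ≡ 25.
  x = λ² - 61 - 11 = 625 - 72 ≡ 56; y = λ·(61 - 56) - 55 ≡ 70. → (56, 70)
8P: (56, 70) + (11, 12). λ = (12 - 70)/(11 - 56) ≡ 13/26 mod 71. 26⁻¹ ≡ 41 (mod 71) since 26·41 = 1066 ≡ 1, so λ ≡ 36.
  x = λ² - 56 - 11 = 1296 - 67 ≡ 22; y = λ·(56 - 22) - 70 ≡ 18. → (22, 18)
9P: (22, 18) + (11, 12). λ = (12 - 18)/(11 - 22) ≡ 65/60 mod 71. 60⁻¹ ≡ 58 (mod 71) since 60·58 = 3480 ≡ 1, so λ ≡ 7.
  x = λ² - 22 - 11 = 49 - 33 ≡ 16; y = λ·(22 - 16) - 18 ≡ 24. → (16, 24)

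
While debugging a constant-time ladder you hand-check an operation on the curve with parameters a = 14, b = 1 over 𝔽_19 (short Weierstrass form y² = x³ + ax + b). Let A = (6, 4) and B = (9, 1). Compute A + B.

(5, 14)

(6, 4) + (9, 1). λ = (1 - 4)/(9 - 6) ≡ 16/3 mod 19. 3⁻¹ ≡ 13 (mod 19) since 3·13 = 39 ≡ 1, so λ ≡ 18.
  x = λ² - 6 - 9 = 324 - 15 ≡ 5; y = λ·(6 - 5) - 4 ≡ 14. → (5, 14)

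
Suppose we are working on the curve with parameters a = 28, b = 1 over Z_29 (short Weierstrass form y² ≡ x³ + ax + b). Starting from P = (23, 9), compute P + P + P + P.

(26, 8)

Double-and-add on 4 = (100)₂. Start with P = (23, 9) for the leading 1-bit.
double: tangent at (23, 9): λ = (3·23² + 28)/(2·9) ≡ 20/18. 18⁻¹ ≡ 21 (mod 29) since 18·21 = 378 ≡ 1, so λ ≡ 20·21 ≡ 14.
  x = λ² - 23 - 23 = 196 - 46 ≡ 5; y = λ·(23 - 5) - 9 ≡ 11. → (5, 11)
double: tangent at (5, 11): λ = (3·5² + 28)/(2·11) ≡ 16/22. 22⁻¹ ≡ 4 (mod 29), so λ ≡ 16·4 ≡ 6.
  x = λ² - 5 - 5 = 36 - 10 ≡ 26; y = λ·(5 - 26) - 11 ≡ 8. → (26, 8)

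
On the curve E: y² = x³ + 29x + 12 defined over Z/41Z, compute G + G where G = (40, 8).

tangent at (40, 8): λ = (3·40² + 29)/(2·8) ≡ 32/16. 16⁻¹ ≡ 18 (mod 41), so λ ≡ 32·18 ≡ 2.
  x = λ² - 40 - 40 = 4 - 80 ≡ 6; y = λ·(40 - 6) - 8 ≡ 19. → (6, 19)

(6, 19)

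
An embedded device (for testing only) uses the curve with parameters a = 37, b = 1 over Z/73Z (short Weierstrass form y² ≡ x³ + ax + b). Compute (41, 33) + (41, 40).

O

The two points share x = 41 and their y-coordinates satisfy 33 + 40 ≡ 0 (mod 73), so they are inverses. Their sum is O.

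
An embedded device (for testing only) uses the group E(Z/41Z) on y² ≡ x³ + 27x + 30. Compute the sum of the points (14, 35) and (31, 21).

(12, 14)

(14, 35) + (31, 21). λ = (21 - 35)/(31 - 14) ≡ 27/17 mod 41. 17⁻¹ ≡ 29 (mod 41), so λ ≡ 4.
  x = λ² - 14 - 31 = 16 - 45 ≡ 12; y = λ·(14 - 12) - 35 ≡ 14. → (12, 14)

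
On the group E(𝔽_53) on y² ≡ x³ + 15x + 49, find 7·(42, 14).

Write G = (42, 14).
Repeated addition: build up to 7G.
2G: tangent at (42, 14): λ = (3·42² + 15)/(2·14) ≡ 7/28. 28⁻¹ ≡ 36 (mod 53), so λ ≡ 7·36 ≡ 40.
  x = λ² - 42 - 42 = 1600 - 84 ≡ 32; y = λ·(42 - 32) - 14 ≡ 15. → (32, 15)
3G: (32, 15) + (42, 14). λ = (14 - 15)/(42 - 32) ≡ 52/10 mod 53. 10⁻¹ ≡ 16 (mod 53), so λ ≡ 37.
  x = λ² - 32 - 42 = 1369 - 74 ≡ 23; y = λ·(32 - 23) - 15 ≡ 0. → (23, 0)
4G: (23, 0) + (42, 14). λ = (14 - 0)/(42 - 23) ≡ 14/19 mod 53. 19⁻¹ ≡ 14 (mod 53) since 19·14 = 266 ≡ 1, so λ ≡ 37.
  x = λ² - 23 - 42 = 1369 - 65 ≡ 32; y = λ·(23 - 32) - 0 ≡ 38. → (32, 38)
5G: (32, 38) + (42, 14). λ = (14 - 38)/(42 - 32) ≡ 29/10 mod 53. 10⁻¹ ≡ 16 (mod 53), so λ ≡ 40.
  x = λ² - 32 - 42 = 1600 - 74 ≡ 42; y = λ·(32 - 42) - 38 ≡ 39. → (42, 39)
6G: (42, 39) + (42, 14): same x and y₁ ≡ -y₂, so the sum is 𝒪.
7G: 𝒪 + (42, 14) = (42, 14) (identity).

(42, 14)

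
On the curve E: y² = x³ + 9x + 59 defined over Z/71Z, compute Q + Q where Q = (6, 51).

(25, 17)

tangent at (6, 51): λ = (3·6² + 9)/(2·51) ≡ 46/31. 31⁻¹ ≡ 55 (mod 71), so λ ≡ 46·55 ≡ 45.
  x = λ² - 6 - 6 = 2025 - 12 ≡ 25; y = λ·(6 - 25) - 51 ≡ 17. → (25, 17)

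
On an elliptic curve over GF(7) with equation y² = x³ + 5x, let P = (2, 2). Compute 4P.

Repeated addition: build up to 4P.
2P: tangent at (2, 2): λ = (3·2² + 5)/(2·2) ≡ 3/4. 4⁻¹ ≡ 2 (mod 7) since 4·2 = 8 ≡ 1, so λ ≡ 3·2 ≡ 6.
  x = λ² - 2 - 2 = 36 - 4 ≡ 4; y = λ·(2 - 4) - 2 ≡ 0. → (4, 0)
3P: (4, 0) + (2, 2). λ = (2 - 0)/(2 - 4) ≡ 2/5 mod 7. 5⁻¹ ≡ 3 (mod 7), so λ ≡ 6.
  x = λ² - 4 - 2 = 36 - 6 ≡ 2; y = λ·(4 - 2) - 0 ≡ 5. → (2, 5)
4P: (2, 5) + (2, 2): same x and y₁ ≡ -y₂, so the sum is O.

O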